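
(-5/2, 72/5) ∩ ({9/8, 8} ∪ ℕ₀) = {0, 1, …, 14} ∪ {9/8}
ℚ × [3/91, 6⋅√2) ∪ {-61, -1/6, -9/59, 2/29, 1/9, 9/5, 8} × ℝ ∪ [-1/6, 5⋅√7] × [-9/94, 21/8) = ({-61, -1/6, -9/59, 2/29, 1/9, 9/5, 8} × ℝ) ∪ (ℚ × [3/91, 6⋅√2)) ∪ ([-1/6, 5⋅√7] × [-9/94, 21/8))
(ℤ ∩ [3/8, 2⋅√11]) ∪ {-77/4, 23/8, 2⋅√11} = {-77/4, 23/8, 2⋅√11} ∪ {1, 2, …, 6}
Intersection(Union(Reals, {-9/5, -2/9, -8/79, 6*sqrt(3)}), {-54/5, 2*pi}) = {-54/5, 2*pi}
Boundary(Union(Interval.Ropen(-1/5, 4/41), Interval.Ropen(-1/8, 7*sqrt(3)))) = {-1/5, 7*sqrt(3)}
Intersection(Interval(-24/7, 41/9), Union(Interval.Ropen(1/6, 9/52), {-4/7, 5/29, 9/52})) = Union({-4/7}, Interval(1/6, 9/52))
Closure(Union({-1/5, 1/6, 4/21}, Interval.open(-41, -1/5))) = Union({1/6, 4/21}, Interval(-41, -1/5))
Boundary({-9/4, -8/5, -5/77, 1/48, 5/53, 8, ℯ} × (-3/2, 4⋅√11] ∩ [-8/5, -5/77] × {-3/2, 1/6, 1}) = {-8/5, -5/77} × {1/6, 1}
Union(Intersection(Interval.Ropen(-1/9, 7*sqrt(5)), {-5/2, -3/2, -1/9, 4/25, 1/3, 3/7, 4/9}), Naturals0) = Union({-1/9, 4/25, 1/3, 3/7, 4/9}, Naturals0)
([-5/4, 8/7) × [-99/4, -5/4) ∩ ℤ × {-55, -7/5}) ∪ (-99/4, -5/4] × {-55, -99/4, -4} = ({-1, 0, 1} × {-7/5}) ∪ ((-99/4, -5/4] × {-55, -99/4, -4})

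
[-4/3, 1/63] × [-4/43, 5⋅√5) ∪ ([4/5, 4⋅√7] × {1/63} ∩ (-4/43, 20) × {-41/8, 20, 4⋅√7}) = [-4/3, 1/63] × [-4/43, 5⋅√5)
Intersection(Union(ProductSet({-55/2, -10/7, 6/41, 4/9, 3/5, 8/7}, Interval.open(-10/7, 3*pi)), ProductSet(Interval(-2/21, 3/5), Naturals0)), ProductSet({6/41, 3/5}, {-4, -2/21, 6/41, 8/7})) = ProductSet({6/41, 3/5}, {-2/21, 6/41, 8/7})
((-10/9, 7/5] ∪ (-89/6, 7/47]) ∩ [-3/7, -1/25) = [-3/7, -1/25)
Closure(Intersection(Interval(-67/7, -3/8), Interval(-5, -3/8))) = Interval(-5, -3/8)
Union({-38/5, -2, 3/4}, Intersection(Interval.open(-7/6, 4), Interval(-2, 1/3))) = Union({-38/5, -2, 3/4}, Interval.Lopen(-7/6, 1/3))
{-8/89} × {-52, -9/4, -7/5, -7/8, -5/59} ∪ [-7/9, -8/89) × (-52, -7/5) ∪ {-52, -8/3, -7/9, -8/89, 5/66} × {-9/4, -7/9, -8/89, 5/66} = ({-8/89} × {-52, -9/4, -7/5, -7/8, -5/59}) ∪ ([-7/9, -8/89) × (-52, -7/5)) ∪ ({-52, -8/3, -7/9, -8/89, 5/66} × {-9/4, -7/9, -8/89, 5/66})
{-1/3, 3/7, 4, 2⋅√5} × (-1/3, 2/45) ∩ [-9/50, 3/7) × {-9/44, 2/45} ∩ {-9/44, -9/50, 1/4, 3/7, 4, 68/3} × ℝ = ∅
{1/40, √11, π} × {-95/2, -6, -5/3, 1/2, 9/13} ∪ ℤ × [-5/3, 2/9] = (ℤ × [-5/3, 2/9]) ∪ ({1/40, √11, π} × {-95/2, -6, -5/3, 1/2, 9/13})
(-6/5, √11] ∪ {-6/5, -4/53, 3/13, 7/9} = [-6/5, √11]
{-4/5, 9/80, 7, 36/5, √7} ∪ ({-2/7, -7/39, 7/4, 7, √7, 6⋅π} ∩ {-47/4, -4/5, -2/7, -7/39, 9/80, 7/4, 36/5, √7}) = {-4/5, -2/7, -7/39, 9/80, 7/4, 7, 36/5, √7}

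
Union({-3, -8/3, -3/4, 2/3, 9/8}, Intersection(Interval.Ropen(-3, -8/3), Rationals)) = Union({-8/3, -3/4, 2/3, 9/8}, Intersection(Interval.Ropen(-3, -8/3), Rationals))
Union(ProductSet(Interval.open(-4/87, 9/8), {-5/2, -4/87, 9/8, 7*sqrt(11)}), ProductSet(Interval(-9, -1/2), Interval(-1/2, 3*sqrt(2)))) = Union(ProductSet(Interval(-9, -1/2), Interval(-1/2, 3*sqrt(2))), ProductSet(Interval.open(-4/87, 9/8), {-5/2, -4/87, 9/8, 7*sqrt(11)}))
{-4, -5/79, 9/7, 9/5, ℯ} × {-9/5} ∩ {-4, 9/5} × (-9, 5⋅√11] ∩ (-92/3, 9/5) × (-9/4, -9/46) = {-4} × {-9/5}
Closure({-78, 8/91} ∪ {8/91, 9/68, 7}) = {-78, 8/91, 9/68, 7}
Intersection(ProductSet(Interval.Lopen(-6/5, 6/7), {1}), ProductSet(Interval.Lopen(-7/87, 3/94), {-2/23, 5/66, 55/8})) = EmptySet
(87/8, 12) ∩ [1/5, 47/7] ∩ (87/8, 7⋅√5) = ∅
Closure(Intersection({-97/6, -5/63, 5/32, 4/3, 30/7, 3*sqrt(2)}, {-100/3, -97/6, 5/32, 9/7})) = {-97/6, 5/32}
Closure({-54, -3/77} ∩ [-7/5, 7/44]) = {-3/77}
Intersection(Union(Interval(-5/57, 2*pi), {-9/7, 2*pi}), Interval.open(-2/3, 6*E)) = Interval(-5/57, 2*pi)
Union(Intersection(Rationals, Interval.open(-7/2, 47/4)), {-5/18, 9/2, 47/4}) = Union({47/4}, Intersection(Interval.open(-7/2, 47/4), Rationals))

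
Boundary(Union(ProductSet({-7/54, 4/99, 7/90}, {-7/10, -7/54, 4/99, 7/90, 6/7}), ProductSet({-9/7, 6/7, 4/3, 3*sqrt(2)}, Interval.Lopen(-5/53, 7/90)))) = Union(ProductSet({-7/54, 4/99, 7/90}, {-7/10, -7/54, 4/99, 7/90, 6/7}), ProductSet({-9/7, 6/7, 4/3, 3*sqrt(2)}, Interval(-5/53, 7/90)))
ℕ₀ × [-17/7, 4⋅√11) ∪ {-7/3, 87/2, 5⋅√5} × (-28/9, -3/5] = (ℕ₀ × [-17/7, 4⋅√11)) ∪ ({-7/3, 87/2, 5⋅√5} × (-28/9, -3/5])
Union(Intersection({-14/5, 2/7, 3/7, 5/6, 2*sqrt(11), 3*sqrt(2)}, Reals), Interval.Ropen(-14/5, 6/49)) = Union({2/7, 3/7, 5/6, 2*sqrt(11), 3*sqrt(2)}, Interval.Ropen(-14/5, 6/49))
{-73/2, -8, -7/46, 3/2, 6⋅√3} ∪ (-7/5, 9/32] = {-73/2, -8, 3/2, 6⋅√3} ∪ (-7/5, 9/32]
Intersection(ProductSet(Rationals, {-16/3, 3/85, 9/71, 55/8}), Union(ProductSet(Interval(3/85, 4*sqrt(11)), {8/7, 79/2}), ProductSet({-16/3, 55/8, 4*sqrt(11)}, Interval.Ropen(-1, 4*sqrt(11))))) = ProductSet({-16/3, 55/8}, {3/85, 9/71, 55/8})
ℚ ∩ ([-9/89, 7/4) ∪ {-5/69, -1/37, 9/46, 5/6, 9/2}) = {9/2} ∪ (ℚ ∩ [-9/89, 7/4))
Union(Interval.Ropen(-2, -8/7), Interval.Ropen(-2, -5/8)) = Interval.Ropen(-2, -5/8)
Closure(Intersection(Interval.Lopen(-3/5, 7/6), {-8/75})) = {-8/75}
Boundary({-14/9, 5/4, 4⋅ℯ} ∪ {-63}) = {-63, -14/9, 5/4, 4⋅ℯ}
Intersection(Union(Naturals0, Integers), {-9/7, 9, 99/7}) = {9}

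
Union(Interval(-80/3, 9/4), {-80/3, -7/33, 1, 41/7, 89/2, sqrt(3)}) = Union({41/7, 89/2}, Interval(-80/3, 9/4))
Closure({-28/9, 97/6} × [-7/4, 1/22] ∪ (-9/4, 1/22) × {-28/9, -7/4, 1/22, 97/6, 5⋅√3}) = ({-28/9, 97/6} × [-7/4, 1/22]) ∪ ([-9/4, 1/22] × {-28/9, -7/4, 1/22, 97/6, 5⋅√3})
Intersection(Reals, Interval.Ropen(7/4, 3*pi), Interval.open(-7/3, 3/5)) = EmptySet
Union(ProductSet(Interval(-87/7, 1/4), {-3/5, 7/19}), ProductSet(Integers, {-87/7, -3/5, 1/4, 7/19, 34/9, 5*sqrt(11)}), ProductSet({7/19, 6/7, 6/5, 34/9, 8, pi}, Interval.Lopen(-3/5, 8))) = Union(ProductSet({7/19, 6/7, 6/5, 34/9, 8, pi}, Interval.Lopen(-3/5, 8)), ProductSet(Integers, {-87/7, -3/5, 1/4, 7/19, 34/9, 5*sqrt(11)}), ProductSet(Interval(-87/7, 1/4), {-3/5, 7/19}))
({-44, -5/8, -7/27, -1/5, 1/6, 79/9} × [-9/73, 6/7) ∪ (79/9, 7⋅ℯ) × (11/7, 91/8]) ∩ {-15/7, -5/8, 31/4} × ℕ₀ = {-5/8} × {0}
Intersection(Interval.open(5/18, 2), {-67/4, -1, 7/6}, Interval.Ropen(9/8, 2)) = {7/6}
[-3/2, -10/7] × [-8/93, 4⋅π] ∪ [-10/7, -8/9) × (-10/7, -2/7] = ([-10/7, -8/9) × (-10/7, -2/7]) ∪ ([-3/2, -10/7] × [-8/93, 4⋅π])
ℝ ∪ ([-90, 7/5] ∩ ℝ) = (-∞, ∞)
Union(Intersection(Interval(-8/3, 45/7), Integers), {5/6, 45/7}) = Union({5/6, 45/7}, Range(-2, 7, 1))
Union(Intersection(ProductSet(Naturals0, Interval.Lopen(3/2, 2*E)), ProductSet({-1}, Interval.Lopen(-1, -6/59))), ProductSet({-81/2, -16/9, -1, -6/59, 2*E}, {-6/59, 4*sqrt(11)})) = ProductSet({-81/2, -16/9, -1, -6/59, 2*E}, {-6/59, 4*sqrt(11)})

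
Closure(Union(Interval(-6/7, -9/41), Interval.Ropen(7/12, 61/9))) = Union(Interval(-6/7, -9/41), Interval(7/12, 61/9))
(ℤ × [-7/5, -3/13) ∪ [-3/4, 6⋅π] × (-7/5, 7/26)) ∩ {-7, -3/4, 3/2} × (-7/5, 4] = ({-7} × (-7/5, -3/13)) ∪ ({-3/4, 3/2} × (-7/5, 7/26))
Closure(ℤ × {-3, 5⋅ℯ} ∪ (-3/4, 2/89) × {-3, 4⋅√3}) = (ℤ × {-3, 5⋅ℯ}) ∪ ([-3/4, 2/89] × {-3, 4⋅√3})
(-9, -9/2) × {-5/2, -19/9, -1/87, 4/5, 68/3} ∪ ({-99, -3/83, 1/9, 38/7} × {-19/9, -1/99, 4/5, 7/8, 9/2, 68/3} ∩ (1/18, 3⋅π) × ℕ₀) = (-9, -9/2) × {-5/2, -19/9, -1/87, 4/5, 68/3}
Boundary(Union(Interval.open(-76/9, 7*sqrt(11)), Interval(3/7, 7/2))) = {-76/9, 7*sqrt(11)}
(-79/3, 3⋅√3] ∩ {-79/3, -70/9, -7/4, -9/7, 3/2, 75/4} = {-70/9, -7/4, -9/7, 3/2}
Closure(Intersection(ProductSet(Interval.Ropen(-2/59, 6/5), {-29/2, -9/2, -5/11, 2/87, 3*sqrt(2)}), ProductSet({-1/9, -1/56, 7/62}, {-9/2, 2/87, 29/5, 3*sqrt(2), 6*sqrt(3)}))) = ProductSet({-1/56, 7/62}, {-9/2, 2/87, 3*sqrt(2)})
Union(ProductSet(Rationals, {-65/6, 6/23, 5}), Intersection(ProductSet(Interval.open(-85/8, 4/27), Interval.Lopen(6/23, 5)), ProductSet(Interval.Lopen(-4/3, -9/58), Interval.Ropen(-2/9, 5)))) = Union(ProductSet(Interval.Lopen(-4/3, -9/58), Interval.open(6/23, 5)), ProductSet(Rationals, {-65/6, 6/23, 5}))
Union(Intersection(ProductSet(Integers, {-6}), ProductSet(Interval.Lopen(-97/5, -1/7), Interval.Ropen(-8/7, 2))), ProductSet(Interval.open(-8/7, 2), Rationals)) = ProductSet(Interval.open(-8/7, 2), Rationals)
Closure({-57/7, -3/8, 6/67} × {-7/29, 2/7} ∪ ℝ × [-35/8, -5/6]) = (ℝ × [-35/8, -5/6]) ∪ ({-57/7, -3/8, 6/67} × {-7/29, 2/7})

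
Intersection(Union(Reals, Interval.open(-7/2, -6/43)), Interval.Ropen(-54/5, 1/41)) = Interval.Ropen(-54/5, 1/41)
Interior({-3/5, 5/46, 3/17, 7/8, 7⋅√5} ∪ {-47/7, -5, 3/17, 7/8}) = ∅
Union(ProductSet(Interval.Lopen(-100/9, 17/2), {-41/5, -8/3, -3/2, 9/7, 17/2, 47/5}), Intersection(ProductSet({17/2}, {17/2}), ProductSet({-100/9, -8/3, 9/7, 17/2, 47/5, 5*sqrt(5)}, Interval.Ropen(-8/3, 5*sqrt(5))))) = ProductSet(Interval.Lopen(-100/9, 17/2), {-41/5, -8/3, -3/2, 9/7, 17/2, 47/5})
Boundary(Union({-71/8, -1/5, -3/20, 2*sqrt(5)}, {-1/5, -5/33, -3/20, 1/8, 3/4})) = {-71/8, -1/5, -5/33, -3/20, 1/8, 3/4, 2*sqrt(5)}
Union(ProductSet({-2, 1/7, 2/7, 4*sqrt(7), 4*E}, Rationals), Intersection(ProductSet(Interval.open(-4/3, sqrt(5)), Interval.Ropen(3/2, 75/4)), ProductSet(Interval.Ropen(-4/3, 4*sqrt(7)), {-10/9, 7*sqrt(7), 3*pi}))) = Union(ProductSet({-2, 1/7, 2/7, 4*sqrt(7), 4*E}, Rationals), ProductSet(Interval.open(-4/3, sqrt(5)), {7*sqrt(7), 3*pi}))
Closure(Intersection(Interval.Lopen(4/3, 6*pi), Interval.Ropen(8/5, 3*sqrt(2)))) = Interval(8/5, 3*sqrt(2))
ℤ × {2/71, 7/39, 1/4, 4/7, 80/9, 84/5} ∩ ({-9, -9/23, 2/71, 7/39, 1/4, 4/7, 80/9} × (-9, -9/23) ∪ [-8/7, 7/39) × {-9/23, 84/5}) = {-1, 0} × {84/5}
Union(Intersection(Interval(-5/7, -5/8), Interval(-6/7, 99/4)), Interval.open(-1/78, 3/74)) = Union(Interval(-5/7, -5/8), Interval.open(-1/78, 3/74))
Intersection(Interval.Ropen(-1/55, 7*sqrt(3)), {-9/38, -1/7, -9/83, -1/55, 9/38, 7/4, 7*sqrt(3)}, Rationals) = {-1/55, 9/38, 7/4}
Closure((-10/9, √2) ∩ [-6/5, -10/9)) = ∅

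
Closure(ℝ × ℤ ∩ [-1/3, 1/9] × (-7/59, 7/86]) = [-1/3, 1/9] × {0}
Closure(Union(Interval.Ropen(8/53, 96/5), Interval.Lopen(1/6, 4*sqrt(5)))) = Interval(8/53, 96/5)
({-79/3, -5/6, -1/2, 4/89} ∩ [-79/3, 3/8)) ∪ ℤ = ℤ ∪ {-79/3, -5/6, -1/2, 4/89}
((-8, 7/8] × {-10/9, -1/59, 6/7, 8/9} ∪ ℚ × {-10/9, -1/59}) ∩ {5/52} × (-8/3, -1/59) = {5/52} × {-10/9}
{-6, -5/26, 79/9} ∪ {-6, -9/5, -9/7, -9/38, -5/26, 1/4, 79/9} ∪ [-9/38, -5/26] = {-6, -9/5, -9/7, 1/4, 79/9} ∪ [-9/38, -5/26]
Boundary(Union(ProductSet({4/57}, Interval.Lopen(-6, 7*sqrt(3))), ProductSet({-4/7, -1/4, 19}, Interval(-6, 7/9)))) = Union(ProductSet({4/57}, Interval(-6, 7*sqrt(3))), ProductSet({-4/7, -1/4, 19}, Interval(-6, 7/9)))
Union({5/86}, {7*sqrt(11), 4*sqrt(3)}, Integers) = Union({5/86, 7*sqrt(11), 4*sqrt(3)}, Integers)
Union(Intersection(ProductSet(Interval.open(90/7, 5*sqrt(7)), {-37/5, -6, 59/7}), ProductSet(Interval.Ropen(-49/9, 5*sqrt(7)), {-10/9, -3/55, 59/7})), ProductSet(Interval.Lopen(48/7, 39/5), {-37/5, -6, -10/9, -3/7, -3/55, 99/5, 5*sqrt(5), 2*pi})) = Union(ProductSet(Interval.Lopen(48/7, 39/5), {-37/5, -6, -10/9, -3/7, -3/55, 99/5, 5*sqrt(5), 2*pi}), ProductSet(Interval.open(90/7, 5*sqrt(7)), {59/7}))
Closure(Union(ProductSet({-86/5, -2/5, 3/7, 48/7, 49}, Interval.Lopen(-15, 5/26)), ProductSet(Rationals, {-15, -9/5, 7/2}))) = Union(ProductSet({-86/5, -2/5, 3/7, 48/7, 49}, Interval(-15, 5/26)), ProductSet(Reals, {-15, -9/5, 7/2}))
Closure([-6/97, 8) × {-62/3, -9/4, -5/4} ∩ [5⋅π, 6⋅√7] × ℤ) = ∅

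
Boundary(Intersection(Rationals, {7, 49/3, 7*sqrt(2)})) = {7, 49/3}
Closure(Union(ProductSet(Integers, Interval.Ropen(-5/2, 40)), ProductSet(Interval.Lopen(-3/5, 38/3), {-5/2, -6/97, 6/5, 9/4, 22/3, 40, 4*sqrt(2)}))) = Union(ProductSet(Integers, Interval(-5/2, 40)), ProductSet(Interval(-3/5, 38/3), {-5/2, -6/97, 6/5, 9/4, 22/3, 40, 4*sqrt(2)}))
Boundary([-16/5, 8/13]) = {-16/5, 8/13}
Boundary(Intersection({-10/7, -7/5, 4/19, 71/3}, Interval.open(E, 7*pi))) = EmptySet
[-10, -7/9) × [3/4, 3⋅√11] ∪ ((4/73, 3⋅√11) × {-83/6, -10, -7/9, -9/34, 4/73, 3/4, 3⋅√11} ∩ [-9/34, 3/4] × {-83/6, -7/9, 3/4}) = ((4/73, 3/4] × {-83/6, -7/9, 3/4}) ∪ ([-10, -7/9) × [3/4, 3⋅√11])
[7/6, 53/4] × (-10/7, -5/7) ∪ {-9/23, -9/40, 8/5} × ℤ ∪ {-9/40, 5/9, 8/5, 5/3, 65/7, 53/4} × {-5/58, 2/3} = ({-9/23, -9/40, 8/5} × ℤ) ∪ ({-9/40, 5/9, 8/5, 5/3, 65/7, 53/4} × {-5/58, 2/3}) ∪ ([7/6, 53/4] × (-10/7, -5/7))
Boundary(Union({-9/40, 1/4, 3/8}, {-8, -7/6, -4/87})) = {-8, -7/6, -9/40, -4/87, 1/4, 3/8}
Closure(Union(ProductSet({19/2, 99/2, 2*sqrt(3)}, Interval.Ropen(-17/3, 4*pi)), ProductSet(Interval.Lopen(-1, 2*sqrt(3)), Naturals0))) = Union(ProductSet({19/2, 99/2, 2*sqrt(3)}, Interval(-17/3, 4*pi)), ProductSet(Interval(-1, 2*sqrt(3)), Naturals0))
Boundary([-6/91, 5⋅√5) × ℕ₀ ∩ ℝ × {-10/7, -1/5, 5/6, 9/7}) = ∅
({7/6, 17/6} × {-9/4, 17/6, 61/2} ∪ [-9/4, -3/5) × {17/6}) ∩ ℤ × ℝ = {-2, -1} × {17/6}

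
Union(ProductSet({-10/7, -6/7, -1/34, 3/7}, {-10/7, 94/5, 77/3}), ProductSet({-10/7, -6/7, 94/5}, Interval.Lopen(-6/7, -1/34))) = Union(ProductSet({-10/7, -6/7, 94/5}, Interval.Lopen(-6/7, -1/34)), ProductSet({-10/7, -6/7, -1/34, 3/7}, {-10/7, 94/5, 77/3}))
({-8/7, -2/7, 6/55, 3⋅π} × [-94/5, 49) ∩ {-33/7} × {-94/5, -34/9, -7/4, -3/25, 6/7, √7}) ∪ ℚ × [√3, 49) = ℚ × [√3, 49)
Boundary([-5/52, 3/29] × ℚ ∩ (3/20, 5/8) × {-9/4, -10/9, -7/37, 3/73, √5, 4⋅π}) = ∅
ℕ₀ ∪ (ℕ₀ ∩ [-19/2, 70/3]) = ℕ₀ ∪ {0, 1, …, 23}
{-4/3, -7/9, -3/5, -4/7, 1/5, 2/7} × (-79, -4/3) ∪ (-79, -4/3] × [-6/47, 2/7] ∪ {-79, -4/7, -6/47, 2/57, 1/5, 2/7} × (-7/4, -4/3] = ((-79, -4/3] × [-6/47, 2/7]) ∪ ({-79, -4/7, -6/47, 2/57, 1/5, 2/7} × (-7/4, -4/3]) ∪ ({-4/3, -7/9, -3/5, -4/7, 1/5, 2/7} × (-79, -4/3))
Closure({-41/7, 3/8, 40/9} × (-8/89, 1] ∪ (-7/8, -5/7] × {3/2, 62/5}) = ([-7/8, -5/7] × {3/2, 62/5}) ∪ ({-41/7, 3/8, 40/9} × [-8/89, 1])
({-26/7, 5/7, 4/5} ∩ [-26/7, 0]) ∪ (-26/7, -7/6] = [-26/7, -7/6]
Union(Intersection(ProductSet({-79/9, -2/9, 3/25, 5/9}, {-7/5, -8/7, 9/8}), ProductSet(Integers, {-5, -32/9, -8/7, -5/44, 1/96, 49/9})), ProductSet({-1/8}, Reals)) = ProductSet({-1/8}, Reals)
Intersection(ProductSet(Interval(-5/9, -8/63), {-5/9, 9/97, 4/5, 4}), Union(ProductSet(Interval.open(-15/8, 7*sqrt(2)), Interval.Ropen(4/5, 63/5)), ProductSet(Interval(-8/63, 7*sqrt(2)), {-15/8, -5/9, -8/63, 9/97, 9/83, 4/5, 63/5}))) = Union(ProductSet({-8/63}, {-5/9, 9/97, 4/5}), ProductSet(Interval(-5/9, -8/63), {4/5, 4}))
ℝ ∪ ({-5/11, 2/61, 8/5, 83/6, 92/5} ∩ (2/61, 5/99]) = ℝ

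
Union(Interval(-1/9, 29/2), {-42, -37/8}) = Union({-42, -37/8}, Interval(-1/9, 29/2))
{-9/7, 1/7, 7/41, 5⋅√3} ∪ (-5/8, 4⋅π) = {-9/7} ∪ (-5/8, 4⋅π)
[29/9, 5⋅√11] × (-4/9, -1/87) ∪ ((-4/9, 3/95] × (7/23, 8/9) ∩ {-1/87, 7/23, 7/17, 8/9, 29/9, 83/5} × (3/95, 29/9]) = ({-1/87} × (7/23, 8/9)) ∪ ([29/9, 5⋅√11] × (-4/9, -1/87))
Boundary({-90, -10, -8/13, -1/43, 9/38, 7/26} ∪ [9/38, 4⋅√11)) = {-90, -10, -8/13, -1/43, 9/38, 4⋅√11}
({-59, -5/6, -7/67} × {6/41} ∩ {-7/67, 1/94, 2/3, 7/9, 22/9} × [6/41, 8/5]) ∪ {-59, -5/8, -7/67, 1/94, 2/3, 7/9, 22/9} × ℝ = {-59, -5/8, -7/67, 1/94, 2/3, 7/9, 22/9} × ℝ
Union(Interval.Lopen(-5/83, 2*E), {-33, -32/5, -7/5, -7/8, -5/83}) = Union({-33, -32/5, -7/5, -7/8}, Interval(-5/83, 2*E))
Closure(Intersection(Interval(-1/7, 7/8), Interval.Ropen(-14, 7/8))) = Interval(-1/7, 7/8)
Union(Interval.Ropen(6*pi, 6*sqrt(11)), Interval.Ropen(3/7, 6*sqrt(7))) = Union(Interval.Ropen(3/7, 6*sqrt(7)), Interval.Ropen(6*pi, 6*sqrt(11)))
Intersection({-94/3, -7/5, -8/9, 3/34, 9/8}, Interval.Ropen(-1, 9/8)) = {-8/9, 3/34}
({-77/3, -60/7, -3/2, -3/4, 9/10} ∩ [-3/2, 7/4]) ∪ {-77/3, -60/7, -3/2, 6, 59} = {-77/3, -60/7, -3/2, -3/4, 9/10, 6, 59}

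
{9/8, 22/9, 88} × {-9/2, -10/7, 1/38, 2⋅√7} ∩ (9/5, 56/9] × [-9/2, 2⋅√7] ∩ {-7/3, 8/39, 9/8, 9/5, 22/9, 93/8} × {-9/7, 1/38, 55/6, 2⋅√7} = {22/9} × {1/38, 2⋅√7}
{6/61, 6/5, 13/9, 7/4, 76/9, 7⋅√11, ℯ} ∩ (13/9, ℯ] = {7/4, ℯ}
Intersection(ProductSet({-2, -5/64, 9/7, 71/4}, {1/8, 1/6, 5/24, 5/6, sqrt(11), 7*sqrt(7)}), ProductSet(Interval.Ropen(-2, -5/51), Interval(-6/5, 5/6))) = ProductSet({-2}, {1/8, 1/6, 5/24, 5/6})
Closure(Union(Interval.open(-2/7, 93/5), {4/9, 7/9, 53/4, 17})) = Interval(-2/7, 93/5)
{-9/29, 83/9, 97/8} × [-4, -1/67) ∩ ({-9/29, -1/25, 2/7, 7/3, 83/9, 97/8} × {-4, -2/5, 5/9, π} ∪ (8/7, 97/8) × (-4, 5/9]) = ({83/9} × (-4, -1/67)) ∪ ({-9/29, 83/9, 97/8} × {-4, -2/5})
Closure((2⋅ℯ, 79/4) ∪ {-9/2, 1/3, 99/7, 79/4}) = {-9/2, 1/3} ∪ [2⋅ℯ, 79/4]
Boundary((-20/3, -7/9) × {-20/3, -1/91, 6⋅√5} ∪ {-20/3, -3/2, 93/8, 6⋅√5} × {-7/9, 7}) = ({-20/3, -3/2, 93/8, 6⋅√5} × {-7/9, 7}) ∪ ([-20/3, -7/9] × {-20/3, -1/91, 6⋅√5})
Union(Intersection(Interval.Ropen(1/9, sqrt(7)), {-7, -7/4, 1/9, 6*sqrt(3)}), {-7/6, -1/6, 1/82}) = {-7/6, -1/6, 1/82, 1/9}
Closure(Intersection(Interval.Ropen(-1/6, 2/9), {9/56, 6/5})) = {9/56}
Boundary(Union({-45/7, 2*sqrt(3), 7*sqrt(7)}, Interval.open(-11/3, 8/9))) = {-45/7, -11/3, 8/9, 2*sqrt(3), 7*sqrt(7)}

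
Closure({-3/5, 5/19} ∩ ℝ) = {-3/5, 5/19}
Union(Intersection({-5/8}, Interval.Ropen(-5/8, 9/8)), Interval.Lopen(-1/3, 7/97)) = Union({-5/8}, Interval.Lopen(-1/3, 7/97))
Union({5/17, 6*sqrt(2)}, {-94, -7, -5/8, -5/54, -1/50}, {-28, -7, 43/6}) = {-94, -28, -7, -5/8, -5/54, -1/50, 5/17, 43/6, 6*sqrt(2)}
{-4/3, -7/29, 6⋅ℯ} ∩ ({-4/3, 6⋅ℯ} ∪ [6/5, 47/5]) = {-4/3, 6⋅ℯ}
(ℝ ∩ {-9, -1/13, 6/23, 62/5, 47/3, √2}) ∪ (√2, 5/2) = {-9, -1/13, 6/23, 62/5, 47/3} ∪ [√2, 5/2)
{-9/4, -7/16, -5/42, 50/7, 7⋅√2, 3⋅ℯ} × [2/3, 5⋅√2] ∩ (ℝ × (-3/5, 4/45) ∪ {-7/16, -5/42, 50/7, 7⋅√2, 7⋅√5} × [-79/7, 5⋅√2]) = {-7/16, -5/42, 50/7, 7⋅√2} × [2/3, 5⋅√2]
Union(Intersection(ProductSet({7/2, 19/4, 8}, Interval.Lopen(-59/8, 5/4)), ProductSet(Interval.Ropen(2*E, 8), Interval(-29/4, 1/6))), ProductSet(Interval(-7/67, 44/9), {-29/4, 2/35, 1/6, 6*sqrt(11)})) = ProductSet(Interval(-7/67, 44/9), {-29/4, 2/35, 1/6, 6*sqrt(11)})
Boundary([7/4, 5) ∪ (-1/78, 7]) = {-1/78, 7}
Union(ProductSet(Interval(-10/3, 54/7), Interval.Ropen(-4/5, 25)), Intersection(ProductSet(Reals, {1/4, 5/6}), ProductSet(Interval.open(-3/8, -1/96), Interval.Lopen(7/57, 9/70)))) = ProductSet(Interval(-10/3, 54/7), Interval.Ropen(-4/5, 25))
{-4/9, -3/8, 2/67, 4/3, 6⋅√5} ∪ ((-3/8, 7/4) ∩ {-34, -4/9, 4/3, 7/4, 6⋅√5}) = {-4/9, -3/8, 2/67, 4/3, 6⋅√5}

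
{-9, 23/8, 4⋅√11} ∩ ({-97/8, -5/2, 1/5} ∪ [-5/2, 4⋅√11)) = {23/8}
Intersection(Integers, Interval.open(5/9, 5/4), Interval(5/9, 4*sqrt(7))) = Range(1, 2, 1)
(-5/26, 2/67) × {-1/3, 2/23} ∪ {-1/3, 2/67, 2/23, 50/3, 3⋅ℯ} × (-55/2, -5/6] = ((-5/26, 2/67) × {-1/3, 2/23}) ∪ ({-1/3, 2/67, 2/23, 50/3, 3⋅ℯ} × (-55/2, -5/6])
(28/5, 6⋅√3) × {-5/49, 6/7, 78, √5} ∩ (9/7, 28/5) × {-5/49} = ∅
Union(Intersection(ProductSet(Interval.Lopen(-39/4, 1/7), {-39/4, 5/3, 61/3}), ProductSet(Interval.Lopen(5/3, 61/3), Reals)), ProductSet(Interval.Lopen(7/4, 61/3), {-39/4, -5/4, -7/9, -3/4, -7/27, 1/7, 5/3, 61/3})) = ProductSet(Interval.Lopen(7/4, 61/3), {-39/4, -5/4, -7/9, -3/4, -7/27, 1/7, 5/3, 61/3})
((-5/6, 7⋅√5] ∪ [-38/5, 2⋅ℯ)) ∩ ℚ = ℚ ∩ [-38/5, 7⋅√5]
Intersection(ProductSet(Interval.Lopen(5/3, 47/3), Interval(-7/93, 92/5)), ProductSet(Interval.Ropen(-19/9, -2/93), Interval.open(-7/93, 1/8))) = EmptySet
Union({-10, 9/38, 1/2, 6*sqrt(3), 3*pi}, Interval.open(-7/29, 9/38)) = Union({-10, 1/2, 6*sqrt(3), 3*pi}, Interval.Lopen(-7/29, 9/38))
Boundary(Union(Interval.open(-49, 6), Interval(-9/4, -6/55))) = {-49, 6}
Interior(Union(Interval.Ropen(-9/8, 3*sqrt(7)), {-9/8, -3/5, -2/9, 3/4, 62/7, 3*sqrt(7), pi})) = Interval.open(-9/8, 3*sqrt(7))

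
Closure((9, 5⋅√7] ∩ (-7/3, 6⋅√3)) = [9, 6⋅√3]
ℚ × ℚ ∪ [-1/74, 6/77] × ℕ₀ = (ℚ × ℚ) ∪ ([-1/74, 6/77] × ℕ₀)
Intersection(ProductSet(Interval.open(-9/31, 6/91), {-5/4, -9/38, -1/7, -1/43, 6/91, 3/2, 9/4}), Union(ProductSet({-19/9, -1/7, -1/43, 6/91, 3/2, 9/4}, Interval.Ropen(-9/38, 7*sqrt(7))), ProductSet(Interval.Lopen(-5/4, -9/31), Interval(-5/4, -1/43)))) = ProductSet({-1/7, -1/43}, {-9/38, -1/7, -1/43, 6/91, 3/2, 9/4})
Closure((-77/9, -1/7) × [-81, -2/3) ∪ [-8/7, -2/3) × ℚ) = ([-8/7, -2/3) × ℚ) ∪ ({-77/9, -1/7} × [-81, -2/3]) ∪ ([-77/9, -1/7] × {-81, -2/3}) ∪ ((-77/9, -1/7) × [-81, -2/3)) ∪ ([-8/7, -2/3] × ((-∞, -81] ∪ [-2/3, ∞)))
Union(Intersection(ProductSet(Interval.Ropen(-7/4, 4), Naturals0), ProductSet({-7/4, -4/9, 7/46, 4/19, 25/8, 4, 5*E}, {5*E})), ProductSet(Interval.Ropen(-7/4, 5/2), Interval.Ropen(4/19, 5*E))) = ProductSet(Interval.Ropen(-7/4, 5/2), Interval.Ropen(4/19, 5*E))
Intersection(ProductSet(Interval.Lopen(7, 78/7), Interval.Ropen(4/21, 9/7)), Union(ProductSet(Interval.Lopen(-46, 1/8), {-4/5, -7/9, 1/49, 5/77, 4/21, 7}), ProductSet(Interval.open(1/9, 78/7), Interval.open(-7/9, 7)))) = ProductSet(Interval.open(7, 78/7), Interval.Ropen(4/21, 9/7))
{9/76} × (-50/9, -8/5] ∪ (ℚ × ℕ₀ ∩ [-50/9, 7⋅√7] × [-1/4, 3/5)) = ({9/76} × (-50/9, -8/5]) ∪ ((ℚ ∩ [-50/9, 7⋅√7]) × {0})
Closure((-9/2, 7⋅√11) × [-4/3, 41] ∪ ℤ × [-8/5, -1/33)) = (ℤ × [-8/5, -1/33)) ∪ ([-9/2, 7⋅√11] × [-4/3, 41]) ∪ ((ℤ \ (-9/2, 7⋅√11)) × [-8/5, -1/33])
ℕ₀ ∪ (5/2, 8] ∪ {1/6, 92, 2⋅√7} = ℕ₀ ∪ {1/6} ∪ (5/2, 8]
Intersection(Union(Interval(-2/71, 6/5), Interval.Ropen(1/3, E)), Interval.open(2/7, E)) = Interval.open(2/7, E)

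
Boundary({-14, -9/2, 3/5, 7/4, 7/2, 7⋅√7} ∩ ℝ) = {-14, -9/2, 3/5, 7/4, 7/2, 7⋅√7}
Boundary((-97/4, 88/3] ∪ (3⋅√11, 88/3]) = {-97/4, 88/3}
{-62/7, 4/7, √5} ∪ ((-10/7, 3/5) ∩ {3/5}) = {-62/7, 4/7, √5}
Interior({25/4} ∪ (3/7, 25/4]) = (3/7, 25/4)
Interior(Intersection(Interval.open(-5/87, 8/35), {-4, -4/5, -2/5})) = EmptySet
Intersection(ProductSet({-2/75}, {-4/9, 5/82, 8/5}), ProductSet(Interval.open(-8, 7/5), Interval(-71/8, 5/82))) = ProductSet({-2/75}, {-4/9, 5/82})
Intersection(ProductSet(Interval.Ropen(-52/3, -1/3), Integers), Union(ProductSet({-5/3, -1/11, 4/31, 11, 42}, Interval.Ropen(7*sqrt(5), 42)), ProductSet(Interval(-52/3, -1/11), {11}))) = Union(ProductSet({-5/3}, Range(16, 42, 1)), ProductSet(Interval.Ropen(-52/3, -1/3), {11}))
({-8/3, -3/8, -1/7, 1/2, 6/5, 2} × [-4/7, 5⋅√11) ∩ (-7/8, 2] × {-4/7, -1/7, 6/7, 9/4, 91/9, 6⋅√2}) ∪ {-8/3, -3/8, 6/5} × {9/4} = ({-8/3, -3/8, 6/5} × {9/4}) ∪ ({-3/8, -1/7, 1/2, 6/5, 2} × {-4/7, -1/7, 6/7, 9/4, 91/9, 6⋅√2})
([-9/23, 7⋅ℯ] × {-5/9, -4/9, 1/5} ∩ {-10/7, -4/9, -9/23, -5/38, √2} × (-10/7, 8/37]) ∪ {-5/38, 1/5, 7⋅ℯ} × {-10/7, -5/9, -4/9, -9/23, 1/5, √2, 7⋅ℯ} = ({-9/23, -5/38, √2} × {-5/9, -4/9, 1/5}) ∪ ({-5/38, 1/5, 7⋅ℯ} × {-10/7, -5/9, -4/9, -9/23, 1/5, √2, 7⋅ℯ})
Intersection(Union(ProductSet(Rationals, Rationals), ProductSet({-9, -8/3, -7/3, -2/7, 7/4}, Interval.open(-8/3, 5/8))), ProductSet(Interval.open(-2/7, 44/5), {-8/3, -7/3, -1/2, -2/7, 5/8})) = ProductSet(Intersection(Interval.open(-2/7, 44/5), Rationals), {-8/3, -7/3, -1/2, -2/7, 5/8})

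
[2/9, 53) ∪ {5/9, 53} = [2/9, 53]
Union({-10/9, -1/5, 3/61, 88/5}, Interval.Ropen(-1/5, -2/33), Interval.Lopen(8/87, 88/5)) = Union({-10/9, 3/61}, Interval.Ropen(-1/5, -2/33), Interval.Lopen(8/87, 88/5))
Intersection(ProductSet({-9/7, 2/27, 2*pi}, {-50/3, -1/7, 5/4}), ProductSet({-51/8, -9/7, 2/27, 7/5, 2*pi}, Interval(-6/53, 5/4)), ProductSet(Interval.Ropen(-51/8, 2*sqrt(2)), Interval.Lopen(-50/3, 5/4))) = ProductSet({-9/7, 2/27}, {5/4})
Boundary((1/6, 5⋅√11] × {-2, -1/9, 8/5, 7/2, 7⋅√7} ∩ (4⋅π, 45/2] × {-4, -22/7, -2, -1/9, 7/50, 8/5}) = [4⋅π, 5⋅√11] × {-2, -1/9, 8/5}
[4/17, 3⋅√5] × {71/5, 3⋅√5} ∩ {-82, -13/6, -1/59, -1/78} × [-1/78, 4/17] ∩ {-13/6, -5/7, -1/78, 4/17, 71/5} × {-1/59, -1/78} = ∅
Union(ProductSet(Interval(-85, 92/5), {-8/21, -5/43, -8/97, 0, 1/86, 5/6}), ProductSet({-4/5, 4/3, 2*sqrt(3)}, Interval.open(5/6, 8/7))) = Union(ProductSet({-4/5, 4/3, 2*sqrt(3)}, Interval.open(5/6, 8/7)), ProductSet(Interval(-85, 92/5), {-8/21, -5/43, -8/97, 0, 1/86, 5/6}))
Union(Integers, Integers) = Integers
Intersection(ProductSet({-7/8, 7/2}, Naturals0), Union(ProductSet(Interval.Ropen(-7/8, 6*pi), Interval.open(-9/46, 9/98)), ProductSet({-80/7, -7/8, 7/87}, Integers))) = Union(ProductSet({-7/8}, Naturals0), ProductSet({-7/8, 7/2}, Range(0, 1, 1)))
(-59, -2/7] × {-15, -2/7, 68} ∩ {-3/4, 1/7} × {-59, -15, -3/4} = {-3/4} × {-15}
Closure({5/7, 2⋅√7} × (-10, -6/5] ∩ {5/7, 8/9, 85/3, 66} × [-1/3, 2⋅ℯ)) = ∅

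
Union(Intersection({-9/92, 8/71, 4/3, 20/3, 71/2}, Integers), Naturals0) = Naturals0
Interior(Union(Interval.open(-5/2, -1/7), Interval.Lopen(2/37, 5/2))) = Union(Interval.open(-5/2, -1/7), Interval.open(2/37, 5/2))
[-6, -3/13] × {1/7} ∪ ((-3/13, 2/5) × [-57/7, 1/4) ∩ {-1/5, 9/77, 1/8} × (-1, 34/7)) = ([-6, -3/13] × {1/7}) ∪ ({-1/5, 9/77, 1/8} × (-1, 1/4))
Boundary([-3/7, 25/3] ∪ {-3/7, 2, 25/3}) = {-3/7, 25/3}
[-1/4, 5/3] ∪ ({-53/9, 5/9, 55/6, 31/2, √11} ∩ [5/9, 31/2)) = [-1/4, 5/3] ∪ {55/6, √11}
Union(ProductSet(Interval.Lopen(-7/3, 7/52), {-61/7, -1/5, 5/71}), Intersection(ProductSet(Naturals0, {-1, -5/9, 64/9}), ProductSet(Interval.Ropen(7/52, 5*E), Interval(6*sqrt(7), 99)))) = ProductSet(Interval.Lopen(-7/3, 7/52), {-61/7, -1/5, 5/71})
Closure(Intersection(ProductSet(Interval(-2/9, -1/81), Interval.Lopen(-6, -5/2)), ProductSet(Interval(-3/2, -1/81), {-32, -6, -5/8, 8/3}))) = EmptySet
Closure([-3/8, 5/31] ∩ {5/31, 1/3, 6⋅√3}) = {5/31}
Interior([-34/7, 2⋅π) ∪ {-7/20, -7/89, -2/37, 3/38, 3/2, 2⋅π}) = (-34/7, 2⋅π)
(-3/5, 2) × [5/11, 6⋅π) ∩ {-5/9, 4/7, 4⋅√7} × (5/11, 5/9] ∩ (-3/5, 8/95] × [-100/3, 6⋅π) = {-5/9} × (5/11, 5/9]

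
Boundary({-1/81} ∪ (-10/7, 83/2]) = {-10/7, 83/2}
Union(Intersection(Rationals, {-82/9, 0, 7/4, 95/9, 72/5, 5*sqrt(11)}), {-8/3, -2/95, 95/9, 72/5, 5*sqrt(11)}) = {-82/9, -8/3, -2/95, 0, 7/4, 95/9, 72/5, 5*sqrt(11)}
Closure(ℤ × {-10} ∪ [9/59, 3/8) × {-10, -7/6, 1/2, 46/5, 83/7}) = (ℤ × {-10}) ∪ ([9/59, 3/8] × {-10, -7/6, 1/2, 46/5, 83/7})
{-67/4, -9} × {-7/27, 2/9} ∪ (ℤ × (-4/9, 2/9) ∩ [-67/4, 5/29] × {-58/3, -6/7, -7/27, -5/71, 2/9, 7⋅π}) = ({-67/4, -9} × {-7/27, 2/9}) ∪ ({-16, -15, …, 0} × {-7/27, -5/71})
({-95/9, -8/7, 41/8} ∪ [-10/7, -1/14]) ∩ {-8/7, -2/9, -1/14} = {-8/7, -2/9, -1/14}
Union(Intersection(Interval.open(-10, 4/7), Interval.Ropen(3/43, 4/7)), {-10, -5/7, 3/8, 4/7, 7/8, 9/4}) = Union({-10, -5/7, 7/8, 9/4}, Interval(3/43, 4/7))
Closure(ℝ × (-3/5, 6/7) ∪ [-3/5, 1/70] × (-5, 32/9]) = (ℝ × (-3/5, 6/7)) ∪ ([-3/5, 1/70] × [-5, 32/9]) ∪ (((-∞, -3/5] ∪ [1/70, ∞)) × {-3/5, 6/7})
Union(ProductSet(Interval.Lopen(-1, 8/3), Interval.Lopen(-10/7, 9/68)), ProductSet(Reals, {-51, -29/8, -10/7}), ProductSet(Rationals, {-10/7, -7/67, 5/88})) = Union(ProductSet(Interval.Lopen(-1, 8/3), Interval.Lopen(-10/7, 9/68)), ProductSet(Rationals, {-10/7, -7/67, 5/88}), ProductSet(Reals, {-51, -29/8, -10/7}))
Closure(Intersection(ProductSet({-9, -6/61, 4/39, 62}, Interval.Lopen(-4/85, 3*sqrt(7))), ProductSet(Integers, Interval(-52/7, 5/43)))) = ProductSet({-9, 62}, Interval(-4/85, 5/43))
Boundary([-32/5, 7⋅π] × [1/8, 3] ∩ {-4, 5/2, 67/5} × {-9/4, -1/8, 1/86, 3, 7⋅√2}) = {-4, 5/2, 67/5} × {3}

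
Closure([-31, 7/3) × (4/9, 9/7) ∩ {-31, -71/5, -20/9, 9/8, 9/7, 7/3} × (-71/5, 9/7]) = {-31, -71/5, -20/9, 9/8, 9/7} × [4/9, 9/7]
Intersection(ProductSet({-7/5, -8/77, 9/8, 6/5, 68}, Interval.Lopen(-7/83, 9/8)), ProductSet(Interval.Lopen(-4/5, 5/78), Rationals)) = ProductSet({-8/77}, Intersection(Interval.Lopen(-7/83, 9/8), Rationals))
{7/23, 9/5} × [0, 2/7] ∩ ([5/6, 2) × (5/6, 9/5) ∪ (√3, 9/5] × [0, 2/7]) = {9/5} × [0, 2/7]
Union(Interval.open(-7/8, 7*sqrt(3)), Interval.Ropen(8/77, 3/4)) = Interval.open(-7/8, 7*sqrt(3))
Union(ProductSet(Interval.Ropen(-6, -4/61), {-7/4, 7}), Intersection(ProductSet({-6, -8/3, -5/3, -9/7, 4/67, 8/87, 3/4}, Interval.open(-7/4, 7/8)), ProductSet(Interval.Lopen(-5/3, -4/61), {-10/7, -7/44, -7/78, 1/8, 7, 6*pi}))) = Union(ProductSet({-9/7}, {-10/7, -7/44, -7/78, 1/8}), ProductSet(Interval.Ropen(-6, -4/61), {-7/4, 7}))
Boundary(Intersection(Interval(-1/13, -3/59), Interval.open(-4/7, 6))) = {-1/13, -3/59}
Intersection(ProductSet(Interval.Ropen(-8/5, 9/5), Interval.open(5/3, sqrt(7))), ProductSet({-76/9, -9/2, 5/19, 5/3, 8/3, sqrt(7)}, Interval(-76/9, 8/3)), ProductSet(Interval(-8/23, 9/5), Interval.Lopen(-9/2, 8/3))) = ProductSet({5/19, 5/3}, Interval.open(5/3, sqrt(7)))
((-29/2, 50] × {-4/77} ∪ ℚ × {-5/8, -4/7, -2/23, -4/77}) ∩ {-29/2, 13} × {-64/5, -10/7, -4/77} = {-29/2, 13} × {-4/77}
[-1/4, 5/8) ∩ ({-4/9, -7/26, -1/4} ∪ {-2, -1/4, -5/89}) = {-1/4, -5/89}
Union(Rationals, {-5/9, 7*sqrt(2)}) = Union({7*sqrt(2)}, Rationals)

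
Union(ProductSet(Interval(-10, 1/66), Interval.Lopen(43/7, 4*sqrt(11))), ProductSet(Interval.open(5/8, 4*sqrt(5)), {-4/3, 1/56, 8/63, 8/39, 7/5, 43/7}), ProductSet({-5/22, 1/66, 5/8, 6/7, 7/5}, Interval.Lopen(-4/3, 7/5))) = Union(ProductSet({-5/22, 1/66, 5/8, 6/7, 7/5}, Interval.Lopen(-4/3, 7/5)), ProductSet(Interval(-10, 1/66), Interval.Lopen(43/7, 4*sqrt(11))), ProductSet(Interval.open(5/8, 4*sqrt(5)), {-4/3, 1/56, 8/63, 8/39, 7/5, 43/7}))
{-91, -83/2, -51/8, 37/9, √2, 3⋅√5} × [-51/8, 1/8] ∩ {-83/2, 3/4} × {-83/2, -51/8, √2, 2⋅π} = {-83/2} × {-51/8}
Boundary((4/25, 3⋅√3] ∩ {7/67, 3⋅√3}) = {3⋅√3}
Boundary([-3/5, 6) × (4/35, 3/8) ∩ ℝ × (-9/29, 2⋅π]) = ({-3/5, 6} × [4/35, 3/8]) ∪ ([-3/5, 6] × {4/35, 3/8})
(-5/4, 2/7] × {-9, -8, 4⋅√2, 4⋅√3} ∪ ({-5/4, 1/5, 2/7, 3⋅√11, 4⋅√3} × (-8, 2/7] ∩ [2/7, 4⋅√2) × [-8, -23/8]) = ({2/7} × (-8, -23/8]) ∪ ((-5/4, 2/7] × {-9, -8, 4⋅√2, 4⋅√3})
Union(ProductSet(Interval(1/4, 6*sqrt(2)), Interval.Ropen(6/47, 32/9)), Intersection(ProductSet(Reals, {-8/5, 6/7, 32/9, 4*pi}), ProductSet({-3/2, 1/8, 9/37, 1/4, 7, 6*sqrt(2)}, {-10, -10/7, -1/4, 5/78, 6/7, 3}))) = Union(ProductSet({-3/2, 1/8, 9/37, 1/4, 7, 6*sqrt(2)}, {6/7}), ProductSet(Interval(1/4, 6*sqrt(2)), Interval.Ropen(6/47, 32/9)))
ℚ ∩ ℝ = ℚ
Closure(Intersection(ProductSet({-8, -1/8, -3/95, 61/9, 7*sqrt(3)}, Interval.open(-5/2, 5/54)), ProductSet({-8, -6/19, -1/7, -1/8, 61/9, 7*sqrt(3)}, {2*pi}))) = EmptySet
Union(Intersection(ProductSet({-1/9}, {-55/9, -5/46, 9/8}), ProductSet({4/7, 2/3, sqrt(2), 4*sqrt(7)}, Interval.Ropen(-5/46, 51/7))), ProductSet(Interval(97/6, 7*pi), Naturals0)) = ProductSet(Interval(97/6, 7*pi), Naturals0)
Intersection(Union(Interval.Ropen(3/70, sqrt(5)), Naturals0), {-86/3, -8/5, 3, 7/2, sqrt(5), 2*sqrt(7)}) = {3}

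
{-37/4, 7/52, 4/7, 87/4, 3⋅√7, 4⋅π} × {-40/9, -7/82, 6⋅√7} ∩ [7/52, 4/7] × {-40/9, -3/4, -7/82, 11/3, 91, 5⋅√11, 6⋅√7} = {7/52, 4/7} × {-40/9, -7/82, 6⋅√7}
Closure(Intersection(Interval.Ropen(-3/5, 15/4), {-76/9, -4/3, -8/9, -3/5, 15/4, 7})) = {-3/5}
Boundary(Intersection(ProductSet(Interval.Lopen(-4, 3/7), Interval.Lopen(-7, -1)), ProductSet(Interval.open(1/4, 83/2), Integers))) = ProductSet(Interval(1/4, 3/7), Range(-6, 0, 1))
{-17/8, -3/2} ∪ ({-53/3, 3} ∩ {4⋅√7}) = {-17/8, -3/2}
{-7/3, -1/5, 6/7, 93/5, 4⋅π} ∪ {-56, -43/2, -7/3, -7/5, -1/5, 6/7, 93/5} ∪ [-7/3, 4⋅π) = {-56, -43/2, 93/5} ∪ [-7/3, 4⋅π]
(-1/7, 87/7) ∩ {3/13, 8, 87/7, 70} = {3/13, 8}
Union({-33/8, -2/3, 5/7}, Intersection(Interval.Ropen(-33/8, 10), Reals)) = Interval.Ropen(-33/8, 10)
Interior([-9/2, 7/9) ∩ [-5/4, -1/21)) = (-5/4, -1/21)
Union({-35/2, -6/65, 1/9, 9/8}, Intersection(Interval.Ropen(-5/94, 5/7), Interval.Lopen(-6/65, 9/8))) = Union({-35/2, -6/65, 9/8}, Interval.Ropen(-5/94, 5/7))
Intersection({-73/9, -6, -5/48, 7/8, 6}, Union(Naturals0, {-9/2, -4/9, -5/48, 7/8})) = {-5/48, 7/8, 6}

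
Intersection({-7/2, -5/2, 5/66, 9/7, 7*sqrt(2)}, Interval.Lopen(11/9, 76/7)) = {9/7, 7*sqrt(2)}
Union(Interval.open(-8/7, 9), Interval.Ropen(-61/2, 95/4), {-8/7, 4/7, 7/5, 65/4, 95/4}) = Interval(-61/2, 95/4)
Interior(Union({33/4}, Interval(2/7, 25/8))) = Interval.open(2/7, 25/8)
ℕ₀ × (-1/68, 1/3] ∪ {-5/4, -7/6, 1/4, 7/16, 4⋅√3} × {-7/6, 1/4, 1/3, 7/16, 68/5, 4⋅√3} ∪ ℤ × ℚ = (ℤ × ℚ) ∪ (ℕ₀ × (-1/68, 1/3]) ∪ ({-5/4, -7/6, 1/4, 7/16, 4⋅√3} × {-7/6, 1/4, 1/3, 7/16, 68/5, 4⋅√3})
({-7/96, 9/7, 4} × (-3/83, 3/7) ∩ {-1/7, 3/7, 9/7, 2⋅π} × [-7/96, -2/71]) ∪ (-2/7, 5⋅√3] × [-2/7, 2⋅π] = (-2/7, 5⋅√3] × [-2/7, 2⋅π]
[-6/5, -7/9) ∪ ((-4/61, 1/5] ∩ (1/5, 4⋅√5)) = [-6/5, -7/9)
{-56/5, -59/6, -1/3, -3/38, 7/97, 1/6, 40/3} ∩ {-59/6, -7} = {-59/6}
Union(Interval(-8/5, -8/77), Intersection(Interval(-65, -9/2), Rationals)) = Union(Intersection(Interval(-65, -9/2), Rationals), Interval(-8/5, -8/77))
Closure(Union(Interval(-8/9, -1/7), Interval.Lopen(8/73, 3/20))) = Union(Interval(-8/9, -1/7), Interval(8/73, 3/20))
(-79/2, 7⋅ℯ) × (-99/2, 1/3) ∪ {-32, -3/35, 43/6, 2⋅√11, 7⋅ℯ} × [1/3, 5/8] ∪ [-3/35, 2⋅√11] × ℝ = ([-3/35, 2⋅√11] × ℝ) ∪ ((-79/2, 7⋅ℯ) × (-99/2, 1/3)) ∪ ({-32, -3/35, 43/6, 2⋅√11, 7⋅ℯ} × [1/3, 5/8])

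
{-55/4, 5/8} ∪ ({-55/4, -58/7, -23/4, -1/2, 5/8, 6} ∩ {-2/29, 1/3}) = {-55/4, 5/8}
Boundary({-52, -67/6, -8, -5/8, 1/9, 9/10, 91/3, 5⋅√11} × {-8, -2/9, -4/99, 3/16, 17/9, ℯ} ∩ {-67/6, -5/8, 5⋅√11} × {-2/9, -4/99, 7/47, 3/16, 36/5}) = {-67/6, -5/8, 5⋅√11} × {-2/9, -4/99, 3/16}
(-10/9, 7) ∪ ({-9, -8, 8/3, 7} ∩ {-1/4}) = (-10/9, 7)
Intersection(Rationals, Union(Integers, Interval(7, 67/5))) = Union(Integers, Intersection(Interval(7, 67/5), Rationals))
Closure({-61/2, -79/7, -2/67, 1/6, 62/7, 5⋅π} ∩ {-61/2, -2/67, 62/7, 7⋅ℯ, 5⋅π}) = {-61/2, -2/67, 62/7, 5⋅π}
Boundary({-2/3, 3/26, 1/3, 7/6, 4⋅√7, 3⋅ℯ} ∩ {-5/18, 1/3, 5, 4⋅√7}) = {1/3, 4⋅√7}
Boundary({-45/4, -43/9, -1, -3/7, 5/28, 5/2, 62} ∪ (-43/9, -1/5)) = {-45/4, -43/9, -1/5, 5/28, 5/2, 62}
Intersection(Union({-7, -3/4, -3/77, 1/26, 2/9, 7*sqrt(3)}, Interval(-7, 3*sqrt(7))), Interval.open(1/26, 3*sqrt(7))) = Interval.open(1/26, 3*sqrt(7))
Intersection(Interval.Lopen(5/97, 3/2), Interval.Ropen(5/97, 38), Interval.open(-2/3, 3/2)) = Interval.open(5/97, 3/2)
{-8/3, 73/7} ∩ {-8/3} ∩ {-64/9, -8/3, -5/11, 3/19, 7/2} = {-8/3}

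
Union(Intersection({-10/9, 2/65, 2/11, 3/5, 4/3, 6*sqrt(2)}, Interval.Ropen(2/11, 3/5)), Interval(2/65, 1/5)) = Interval(2/65, 1/5)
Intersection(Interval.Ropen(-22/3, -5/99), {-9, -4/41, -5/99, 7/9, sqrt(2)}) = {-4/41}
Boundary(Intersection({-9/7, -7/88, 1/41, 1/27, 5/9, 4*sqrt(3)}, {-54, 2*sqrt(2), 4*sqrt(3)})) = {4*sqrt(3)}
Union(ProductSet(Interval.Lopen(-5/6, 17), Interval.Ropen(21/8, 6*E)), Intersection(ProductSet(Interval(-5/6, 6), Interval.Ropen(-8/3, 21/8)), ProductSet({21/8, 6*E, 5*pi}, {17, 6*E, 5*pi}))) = ProductSet(Interval.Lopen(-5/6, 17), Interval.Ropen(21/8, 6*E))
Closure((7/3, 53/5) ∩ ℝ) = [7/3, 53/5]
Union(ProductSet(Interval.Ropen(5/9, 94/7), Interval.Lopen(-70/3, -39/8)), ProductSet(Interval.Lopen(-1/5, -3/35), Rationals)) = Union(ProductSet(Interval.Lopen(-1/5, -3/35), Rationals), ProductSet(Interval.Ropen(5/9, 94/7), Interval.Lopen(-70/3, -39/8)))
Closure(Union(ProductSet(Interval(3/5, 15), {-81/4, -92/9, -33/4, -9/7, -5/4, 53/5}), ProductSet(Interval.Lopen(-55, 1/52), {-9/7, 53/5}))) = Union(ProductSet(Interval(-55, 1/52), {-9/7, 53/5}), ProductSet(Interval(3/5, 15), {-81/4, -92/9, -33/4, -9/7, -5/4, 53/5}))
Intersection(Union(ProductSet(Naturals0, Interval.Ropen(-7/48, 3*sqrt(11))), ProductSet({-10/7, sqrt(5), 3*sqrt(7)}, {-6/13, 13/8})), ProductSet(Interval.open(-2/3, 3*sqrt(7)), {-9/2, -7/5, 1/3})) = ProductSet(Range(0, 8, 1), {1/3})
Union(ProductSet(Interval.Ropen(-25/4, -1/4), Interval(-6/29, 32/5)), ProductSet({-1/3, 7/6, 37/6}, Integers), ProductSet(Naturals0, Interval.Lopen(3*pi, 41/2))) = Union(ProductSet({-1/3, 7/6, 37/6}, Integers), ProductSet(Interval.Ropen(-25/4, -1/4), Interval(-6/29, 32/5)), ProductSet(Naturals0, Interval.Lopen(3*pi, 41/2)))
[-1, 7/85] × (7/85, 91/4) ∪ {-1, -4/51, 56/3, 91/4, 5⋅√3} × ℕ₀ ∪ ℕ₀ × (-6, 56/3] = (ℕ₀ × (-6, 56/3]) ∪ ([-1, 7/85] × (7/85, 91/4)) ∪ ({-1, -4/51, 56/3, 91/4, 5⋅√3} × ℕ₀)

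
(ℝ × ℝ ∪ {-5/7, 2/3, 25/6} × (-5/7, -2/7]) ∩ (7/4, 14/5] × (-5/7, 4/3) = (7/4, 14/5] × (-5/7, 4/3)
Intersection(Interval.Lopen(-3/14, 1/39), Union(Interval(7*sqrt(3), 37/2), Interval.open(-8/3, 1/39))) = Interval.open(-3/14, 1/39)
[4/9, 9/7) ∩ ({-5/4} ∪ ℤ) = {1}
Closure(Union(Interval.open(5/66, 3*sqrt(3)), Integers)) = Union(Integers, Interval(5/66, 3*sqrt(3)))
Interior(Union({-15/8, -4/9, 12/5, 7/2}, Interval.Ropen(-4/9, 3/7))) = Interval.open(-4/9, 3/7)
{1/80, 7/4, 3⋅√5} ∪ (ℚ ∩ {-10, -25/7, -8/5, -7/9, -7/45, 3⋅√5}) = {-10, -25/7, -8/5, -7/9, -7/45, 1/80, 7/4, 3⋅√5}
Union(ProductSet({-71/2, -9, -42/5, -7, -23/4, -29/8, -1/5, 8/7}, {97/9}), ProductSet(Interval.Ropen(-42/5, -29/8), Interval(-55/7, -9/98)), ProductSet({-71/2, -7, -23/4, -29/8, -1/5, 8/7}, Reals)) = Union(ProductSet({-71/2, -7, -23/4, -29/8, -1/5, 8/7}, Reals), ProductSet({-71/2, -9, -42/5, -7, -23/4, -29/8, -1/5, 8/7}, {97/9}), ProductSet(Interval.Ropen(-42/5, -29/8), Interval(-55/7, -9/98)))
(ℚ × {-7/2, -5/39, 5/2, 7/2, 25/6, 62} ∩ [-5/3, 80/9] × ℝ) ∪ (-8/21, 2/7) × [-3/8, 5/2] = ((-8/21, 2/7) × [-3/8, 5/2]) ∪ ((ℚ ∩ [-5/3, 80/9]) × {-7/2, -5/39, 5/2, 7/2, 25/6, 62})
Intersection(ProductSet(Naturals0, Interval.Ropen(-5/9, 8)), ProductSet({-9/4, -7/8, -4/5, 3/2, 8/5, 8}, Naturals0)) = ProductSet({8}, Range(0, 8, 1))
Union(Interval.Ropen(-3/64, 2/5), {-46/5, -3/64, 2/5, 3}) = Union({-46/5, 3}, Interval(-3/64, 2/5))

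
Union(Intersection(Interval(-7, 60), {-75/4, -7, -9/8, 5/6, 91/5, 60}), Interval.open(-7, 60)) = Interval(-7, 60)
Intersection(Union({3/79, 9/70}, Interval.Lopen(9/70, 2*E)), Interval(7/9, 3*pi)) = Interval(7/9, 2*E)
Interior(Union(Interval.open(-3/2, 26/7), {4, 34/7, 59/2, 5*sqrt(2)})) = Interval.open(-3/2, 26/7)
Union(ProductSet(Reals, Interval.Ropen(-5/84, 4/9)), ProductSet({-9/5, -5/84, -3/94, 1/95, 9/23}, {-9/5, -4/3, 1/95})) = Union(ProductSet({-9/5, -5/84, -3/94, 1/95, 9/23}, {-9/5, -4/3, 1/95}), ProductSet(Reals, Interval.Ropen(-5/84, 4/9)))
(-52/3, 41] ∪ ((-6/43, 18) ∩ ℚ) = (-52/3, 41] ∪ (ℚ ∩ (-6/43, 18))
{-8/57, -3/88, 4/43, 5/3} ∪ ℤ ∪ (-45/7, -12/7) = ℤ ∪ (-45/7, -12/7) ∪ {-8/57, -3/88, 4/43, 5/3}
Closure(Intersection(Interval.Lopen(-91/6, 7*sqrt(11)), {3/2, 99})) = {3/2}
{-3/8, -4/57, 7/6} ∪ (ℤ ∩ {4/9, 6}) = {-3/8, -4/57, 7/6, 6}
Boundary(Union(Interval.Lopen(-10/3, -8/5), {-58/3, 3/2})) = {-58/3, -10/3, -8/5, 3/2}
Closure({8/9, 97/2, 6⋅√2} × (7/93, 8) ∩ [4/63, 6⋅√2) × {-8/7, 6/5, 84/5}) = {8/9} × {6/5}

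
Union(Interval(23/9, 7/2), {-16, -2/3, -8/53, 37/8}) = Union({-16, -2/3, -8/53, 37/8}, Interval(23/9, 7/2))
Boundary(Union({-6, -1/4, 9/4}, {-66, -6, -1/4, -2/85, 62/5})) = {-66, -6, -1/4, -2/85, 9/4, 62/5}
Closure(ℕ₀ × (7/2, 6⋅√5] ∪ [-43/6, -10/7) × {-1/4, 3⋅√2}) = (ℕ₀ × [7/2, 6⋅√5]) ∪ ([-43/6, -10/7] × {-1/4, 3⋅√2})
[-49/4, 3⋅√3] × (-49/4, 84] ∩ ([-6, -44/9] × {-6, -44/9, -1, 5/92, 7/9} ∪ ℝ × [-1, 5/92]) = ([-6, -44/9] × {-6, -44/9, -1, 5/92, 7/9}) ∪ ([-49/4, 3⋅√3] × [-1, 5/92])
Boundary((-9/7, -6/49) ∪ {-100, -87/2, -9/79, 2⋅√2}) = {-100, -87/2, -9/7, -6/49, -9/79, 2⋅√2}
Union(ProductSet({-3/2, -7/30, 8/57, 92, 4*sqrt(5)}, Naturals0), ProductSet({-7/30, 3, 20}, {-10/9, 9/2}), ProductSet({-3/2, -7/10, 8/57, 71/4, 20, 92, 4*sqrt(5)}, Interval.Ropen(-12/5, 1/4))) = Union(ProductSet({-7/30, 3, 20}, {-10/9, 9/2}), ProductSet({-3/2, -7/30, 8/57, 92, 4*sqrt(5)}, Naturals0), ProductSet({-3/2, -7/10, 8/57, 71/4, 20, 92, 4*sqrt(5)}, Interval.Ropen(-12/5, 1/4)))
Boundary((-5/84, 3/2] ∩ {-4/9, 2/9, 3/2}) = {2/9, 3/2}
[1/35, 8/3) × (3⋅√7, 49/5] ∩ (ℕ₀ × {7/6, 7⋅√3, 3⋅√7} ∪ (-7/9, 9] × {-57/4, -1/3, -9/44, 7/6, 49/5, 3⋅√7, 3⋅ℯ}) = [1/35, 8/3) × {49/5, 3⋅ℯ}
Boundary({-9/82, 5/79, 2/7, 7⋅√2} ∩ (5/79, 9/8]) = {2/7}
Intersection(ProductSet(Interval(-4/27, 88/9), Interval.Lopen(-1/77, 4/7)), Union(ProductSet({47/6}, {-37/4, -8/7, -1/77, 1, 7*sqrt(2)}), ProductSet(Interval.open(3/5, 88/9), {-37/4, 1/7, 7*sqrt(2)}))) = ProductSet(Interval.open(3/5, 88/9), {1/7})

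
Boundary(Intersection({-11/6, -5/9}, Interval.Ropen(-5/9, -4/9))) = {-5/9}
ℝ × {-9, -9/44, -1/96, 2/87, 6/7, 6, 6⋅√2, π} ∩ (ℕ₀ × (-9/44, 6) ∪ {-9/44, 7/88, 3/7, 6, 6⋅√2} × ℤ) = (ℕ₀ × {-1/96, 2/87, 6/7, π}) ∪ ({-9/44, 7/88, 3/7, 6, 6⋅√2} × {-9, 6})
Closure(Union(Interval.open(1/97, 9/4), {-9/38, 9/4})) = Union({-9/38}, Interval(1/97, 9/4))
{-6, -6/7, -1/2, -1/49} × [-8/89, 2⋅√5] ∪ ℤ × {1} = (ℤ × {1}) ∪ ({-6, -6/7, -1/2, -1/49} × [-8/89, 2⋅√5])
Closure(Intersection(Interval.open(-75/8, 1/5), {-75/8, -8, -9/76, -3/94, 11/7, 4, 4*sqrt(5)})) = {-8, -9/76, -3/94}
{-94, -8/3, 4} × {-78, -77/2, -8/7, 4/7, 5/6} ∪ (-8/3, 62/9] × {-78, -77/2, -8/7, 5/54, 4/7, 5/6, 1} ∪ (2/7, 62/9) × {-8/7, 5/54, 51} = ((2/7, 62/9) × {-8/7, 5/54, 51}) ∪ ({-94, -8/3, 4} × {-78, -77/2, -8/7, 4/7, 5/6}) ∪ ((-8/3, 62/9] × {-78, -77/2, -8/7, 5/54, 4/7, 5/6, 1})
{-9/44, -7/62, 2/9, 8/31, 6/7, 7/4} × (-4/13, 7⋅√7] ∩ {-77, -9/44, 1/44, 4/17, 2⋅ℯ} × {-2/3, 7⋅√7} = {-9/44} × {7⋅√7}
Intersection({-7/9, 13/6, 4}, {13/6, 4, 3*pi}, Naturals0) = {4}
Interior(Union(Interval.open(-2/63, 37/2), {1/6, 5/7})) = Interval.open(-2/63, 37/2)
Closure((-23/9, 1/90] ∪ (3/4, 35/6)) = [-23/9, 1/90] ∪ [3/4, 35/6]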